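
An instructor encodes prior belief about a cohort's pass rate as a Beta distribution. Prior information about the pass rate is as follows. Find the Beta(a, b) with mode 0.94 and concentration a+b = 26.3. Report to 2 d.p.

a = 23.84, b = 2.46

For a,b>1 the mode is (a−1)/(a+b−2), so a = mode·(κ−2)+1 = 0.94×24.3+1 = 23.84.
And b = (1−mode)·(κ−2)+1 = 0.06×24.3+1 = 2.46.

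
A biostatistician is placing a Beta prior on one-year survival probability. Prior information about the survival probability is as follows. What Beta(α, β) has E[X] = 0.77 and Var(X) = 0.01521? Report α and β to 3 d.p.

α = 8.196, β = 2.448

Let s = α+β. The Beta variance is μ(1−μ)/(s+1).
So s+1 = μ(1−μ)/σ² = (0.77×0.23)/0.01521 = 0.1771/0.01521 = 11.6437, giving s = 10.6437.
Then α = μs = 0.77×10.6437 = 8.196 and β = (1−μ)s = 0.23×10.6437 = 2.448.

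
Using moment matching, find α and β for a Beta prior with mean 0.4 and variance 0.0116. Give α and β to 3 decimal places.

Write ν = α+β; then α = μν and Var = μ(1−μ)/(ν+1).
ν = μ(1−μ)/Var − 1 = 0.24/0.0116 − 1 = 19.6897.
α = 0.4·19.6897 = 7.876, β = 0.6·19.6897 = 11.814.

α = 7.876, β = 11.814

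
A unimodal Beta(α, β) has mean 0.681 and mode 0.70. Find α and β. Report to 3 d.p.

With s = α+β: μ = α/s and mode = (α−1)/(s−2). Eliminating α = μs,
μs − 1 = m(s−2) ⇒ s(μ−m) = 1−2m ⇒ s = -0.40/-0.019 = 21.0526.
So α = μs = 14.337, β = (1−μ)s = 6.716.

α = 14.337, β = 6.716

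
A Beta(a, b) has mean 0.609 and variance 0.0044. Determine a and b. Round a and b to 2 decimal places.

a = 32.35, b = 20.77

Write ν = a+b; then a = μν and Var = μ(1−μ)/(ν+1).
ν = μ(1−μ)/Var − 1 = 0.238119/0.0044 − 1 = 53.1180.
a = 0.609·53.1180 = 32.35, b = 0.391·53.1180 = 20.77.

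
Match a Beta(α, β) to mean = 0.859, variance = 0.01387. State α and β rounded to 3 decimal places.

α = 6.642, β = 1.090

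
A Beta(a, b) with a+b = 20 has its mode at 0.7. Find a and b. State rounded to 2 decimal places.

Since the density peak of Beta(a,b) is at (a−1)/(a+b−2),
a = 1 + 0.7(20−2) = 13.60 and b = 20 − 13.60 = 6.40.

a = 13.60, b = 6.40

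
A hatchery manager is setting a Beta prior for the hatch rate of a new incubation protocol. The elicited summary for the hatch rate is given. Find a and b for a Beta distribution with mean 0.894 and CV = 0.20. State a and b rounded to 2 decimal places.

a = 1.76, b = 0.21

σ = CV·μ = 0.20×0.894 = 0.17880, so σ² = 0.031969.
s+1 = μ(1−μ)/σ² = 0.094764/0.031969 = 2.9642, so s = a+b = 1.9642.
a = μs = 1.76, b = (1−μ)s = 0.21.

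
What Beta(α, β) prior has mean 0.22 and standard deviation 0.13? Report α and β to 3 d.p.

α = 2.014, β = 7.140

Variance = 0.13² = 0.0169. The moment-matching identity α+β = μ(1−μ)/Var − 1 gives
α+β = 0.1716/0.0169 − 1 = 9.1538, so α = μ·9.1538 = 2.014 and β = (1−μ)·9.1538 = 7.140.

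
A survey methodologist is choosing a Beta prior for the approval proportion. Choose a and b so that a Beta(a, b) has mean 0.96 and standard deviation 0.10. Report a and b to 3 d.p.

a = 2.726, b = 0.114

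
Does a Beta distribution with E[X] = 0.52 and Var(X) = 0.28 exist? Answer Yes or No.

The Beta variance bound is σ² < μ(1−μ).
Here μ(1−μ) = 0.52×0.48 = 0.2496, and 0.28 ≥ 0.2496.

No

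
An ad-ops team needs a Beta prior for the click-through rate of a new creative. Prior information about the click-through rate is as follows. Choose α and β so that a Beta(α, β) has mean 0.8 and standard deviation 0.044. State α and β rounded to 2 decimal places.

First σ² = 0.001936. Setting α = μn, β = (1−μ)n with n = α+β,
μ(1−μ)/(n+1) = 0.001936 ⇒ n+1 = 0.16/0.001936 = 82.6446 ⇒ n = 81.6446.
Hence α = 0.8×81.6446 = 65.32, β = 0.2×81.6446 = 16.33.

α = 65.32, β = 16.33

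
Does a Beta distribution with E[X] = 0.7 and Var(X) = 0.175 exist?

Yes

A Beta with mean μ has variance μ(1−μ)/(α+β+1) < μ(1−μ).
Here μ(1−μ) = 0.7×0.3 = 0.21, and 0.175 < 0.21.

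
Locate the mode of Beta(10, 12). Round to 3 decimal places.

The density x^(α−1)(1−x)^(β−1) is maximised at (α−1)/(α+β−2) = 9/20 = 0.450.

0.450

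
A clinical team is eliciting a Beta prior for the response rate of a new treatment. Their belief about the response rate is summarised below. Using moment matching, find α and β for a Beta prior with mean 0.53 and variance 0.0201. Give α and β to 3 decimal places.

α = 6.038, β = 5.355

By moment matching, α+β = μ(1−μ)/σ² − 1 = (0.53·0.47)/0.0201 − 1 = 12.3930 − 1 = 11.3930.
Since α/(α+β) = μ, α = 0.53·11.3930 = 6.038 and β = 0.47·11.3930 = 5.355.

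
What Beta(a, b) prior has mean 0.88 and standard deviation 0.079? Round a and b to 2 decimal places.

a = 14.01, b = 1.91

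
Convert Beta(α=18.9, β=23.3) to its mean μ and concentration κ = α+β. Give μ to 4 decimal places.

κ = α+β = 18.9+23.3 = 42.2; μ = α/κ = 18.9/42.2 = 0.4479.

μ = 0.4479, κ = 42.2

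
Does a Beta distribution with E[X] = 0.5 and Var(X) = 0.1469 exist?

For any Beta, Var(X) < E[X]·(1−E[X]).
Here μ(1−μ) = 0.5×0.5 = 0.25, and 0.1469 < 0.25.

Yes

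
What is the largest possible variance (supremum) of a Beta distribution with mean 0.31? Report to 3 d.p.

0.214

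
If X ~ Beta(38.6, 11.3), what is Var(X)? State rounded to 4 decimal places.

α+β = 49.9 and αβ = 436.18, so Var = αβ/[(α+β)²(α+β+1)] = 436.18/126741.509 = 0.0034.

0.0034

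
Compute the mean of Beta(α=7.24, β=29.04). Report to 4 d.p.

0.1996

E[X] = α/(α+β) = 7.24/36.28 = 0.1996.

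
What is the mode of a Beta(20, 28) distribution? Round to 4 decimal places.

The density x^(α−1)(1−x)^(β−1) is maximised at (α−1)/(α+β−2) = 19/46 = 0.4130.

0.4130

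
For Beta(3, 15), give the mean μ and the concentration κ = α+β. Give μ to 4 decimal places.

κ = α+β = 3+15 = 18; μ = α/κ = 3/18 = 0.1667.

μ = 0.1667, κ = 18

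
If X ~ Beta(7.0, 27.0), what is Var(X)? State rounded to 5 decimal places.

μ = 7.0/34.0 = 0.205882; Var = μ(1−μ)/(α+β+1) = 0.1634948/35.0 = 0.00467.

0.00467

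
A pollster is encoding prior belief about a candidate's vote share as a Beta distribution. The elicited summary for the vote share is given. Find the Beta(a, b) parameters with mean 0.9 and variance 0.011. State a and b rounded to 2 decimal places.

a = 6.46, b = 0.72

By moment matching, a+b = μ(1−μ)/σ² − 1 = (0.9·0.1)/0.011 − 1 = 8.1818 − 1 = 7.1818.
Since a/(a+b) = μ, a = 0.9·7.1818 = 6.46 and b = 0.1·7.1818 = 0.72.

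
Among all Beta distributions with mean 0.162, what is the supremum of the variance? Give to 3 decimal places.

For fixed mean μ the Beta variance is μ(1−μ)/(α+β+1), increasing as α+β decreases.
Its least upper bound (not attained) is μ(1−μ) = 0.162·0.838 = 0.136.

0.136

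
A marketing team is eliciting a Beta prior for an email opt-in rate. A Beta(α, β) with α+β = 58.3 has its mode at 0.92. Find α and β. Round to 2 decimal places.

α = 52.80, β = 5.50

Since the density peak of Beta(α,β) is at (α−1)/(α+β−2),
α = 1 + 0.92(58.3−2) = 52.80 and β = 58.3 − 52.80 = 5.50.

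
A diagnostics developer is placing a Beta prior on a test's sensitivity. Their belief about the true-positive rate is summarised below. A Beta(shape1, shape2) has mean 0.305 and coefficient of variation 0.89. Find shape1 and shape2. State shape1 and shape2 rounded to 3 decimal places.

σ = CV·μ = 0.89×0.305 = 0.27145, so σ² = 0.073685.
s+1 = μ(1−μ)/σ² = 0.211975/0.073685 = 2.8768, so s = shape1+shape2 = 1.8768.
shape1 = μs = 0.572, shape2 = (1−μ)s = 1.304.

shape1 = 0.572, shape2 = 1.304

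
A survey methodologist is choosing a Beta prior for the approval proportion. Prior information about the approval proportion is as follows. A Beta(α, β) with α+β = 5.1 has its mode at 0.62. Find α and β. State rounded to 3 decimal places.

Since the density peak of Beta(α,β) is at (α−1)/(α+β−2),
α = 1 + 0.62(5.1−2) = 2.922 and β = 5.1 − 2.922 = 2.178.

α = 2.922, β = 2.178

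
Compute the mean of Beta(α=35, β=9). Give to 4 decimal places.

0.7955

E[X] = α/(α+β) = 35/44 = 0.7955.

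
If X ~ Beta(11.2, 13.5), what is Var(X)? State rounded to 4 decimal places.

μ = 11.2/24.7 = 0.453441; Var = μ(1−μ)/(α+β+1) = 0.2478323/25.7 = 0.0096.

0.0096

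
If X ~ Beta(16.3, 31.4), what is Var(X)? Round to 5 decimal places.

0.00462

α+β = 47.7 and αβ = 511.82, so Var = αβ/[(α+β)²(α+β+1)] = 511.82/110806.623 = 0.00462.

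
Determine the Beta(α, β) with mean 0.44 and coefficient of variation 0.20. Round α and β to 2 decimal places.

α = 13.56, β = 17.26

σ = CV·μ = 0.20×0.44 = 0.08800, so σ² = 0.007744.
s+1 = μ(1−μ)/σ² = 0.2464/0.007744 = 31.8182, so s = α+β = 30.8182.
α = μs = 13.56, β = (1−μ)s = 17.26.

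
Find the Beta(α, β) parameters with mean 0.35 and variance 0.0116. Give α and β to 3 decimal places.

Write ν = α+β; then α = μν and Var = μ(1−μ)/(ν+1).
ν = μ(1−μ)/Var − 1 = 0.2275/0.0116 − 1 = 18.6121.
α = 0.35·18.6121 = 6.514, β = 0.65·18.6121 = 12.098.

α = 6.514, β = 12.098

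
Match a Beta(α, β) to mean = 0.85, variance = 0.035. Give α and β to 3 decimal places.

α = 2.246, β = 0.396

Write ν = α+β; then α = μν and Var = μ(1−μ)/(ν+1).
ν = μ(1−μ)/Var − 1 = 0.1275/0.035 − 1 = 2.6429.
α = 0.85·2.6429 = 2.246, β = 0.15·2.6429 = 0.396.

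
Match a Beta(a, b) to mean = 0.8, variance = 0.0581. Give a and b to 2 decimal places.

a = 1.40, b = 0.35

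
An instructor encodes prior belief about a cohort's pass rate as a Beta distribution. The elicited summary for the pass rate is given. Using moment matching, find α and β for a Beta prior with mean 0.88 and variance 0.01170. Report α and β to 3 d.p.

α = 7.063, β = 0.963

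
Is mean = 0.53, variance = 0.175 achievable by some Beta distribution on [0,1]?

Yes

For any Beta, Var(X) < E[X]·(1−E[X]).
Here μ(1−μ) = 0.53×0.47 = 0.2491, and 0.175 < 0.2491.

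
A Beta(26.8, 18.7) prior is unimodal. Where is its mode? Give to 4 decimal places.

0.5931

The density x^(α−1)(1−x)^(β−1) is maximised at (α−1)/(α+β−2) = 25.8/43.5 = 0.5931.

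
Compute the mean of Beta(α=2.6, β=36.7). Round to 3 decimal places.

E[X] = α/(α+β) = 2.6/39.3 = 0.066.

0.066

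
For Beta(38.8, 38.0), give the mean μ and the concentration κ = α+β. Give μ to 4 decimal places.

κ = α+β = 38.8+38.0 = 76.8; μ = α/κ = 38.8/76.8 = 0.5052.

μ = 0.5052, κ = 76.8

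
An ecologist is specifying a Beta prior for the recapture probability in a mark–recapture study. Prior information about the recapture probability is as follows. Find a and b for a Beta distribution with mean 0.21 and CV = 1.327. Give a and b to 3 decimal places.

σ = CV·μ = 1.327×0.21 = 0.27867, so σ² = 0.077657.
s+1 = μ(1−μ)/σ² = 0.1659/0.077657 = 2.1363, so s = a+b = 1.1363.
a = μs = 0.239, b = (1−μ)s = 0.898.

a = 0.239, b = 0.898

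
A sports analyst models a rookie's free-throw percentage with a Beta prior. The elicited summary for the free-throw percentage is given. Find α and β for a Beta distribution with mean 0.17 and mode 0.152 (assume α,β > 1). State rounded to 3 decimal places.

α = 6.573, β = 32.093

Let s = α+β. Mean gives α = μs = 0.17s; mode gives (α−1)/(s−2) = 0.152.
Substituting: 0.17s − 1 = 0.152(s−2) = 0.152s − 0.304, so 0.018s = 0.696 and s = 38.6667.
Then α = 0.17×38.6667 = 6.573 and β = s−α = 32.093.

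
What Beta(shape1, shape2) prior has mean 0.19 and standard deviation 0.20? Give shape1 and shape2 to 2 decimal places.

shape1 = 0.54, shape2 = 2.31

First σ² = 0.0400. Setting shape1 = μn, shape2 = (1−μ)n with n = shape1+shape2,
μ(1−μ)/(n+1) = 0.0400 ⇒ n+1 = 0.1539/0.0400 = 3.8475 ⇒ n = 2.8475.
Hence shape1 = 0.19×2.8475 = 0.54, shape2 = 0.81×2.8475 = 2.31.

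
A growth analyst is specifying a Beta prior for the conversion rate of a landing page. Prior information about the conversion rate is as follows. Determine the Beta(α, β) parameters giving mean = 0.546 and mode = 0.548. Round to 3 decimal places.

α = 26.208, β = 21.792

With s = α+β: μ = α/s and mode = (α−1)/(s−2). Eliminating α = μs,
μs − 1 = m(s−2) ⇒ s(μ−m) = 1−2m ⇒ s = -0.096/-0.002 = 48.0000.
So α = μs = 26.208, β = (1−μ)s = 21.792.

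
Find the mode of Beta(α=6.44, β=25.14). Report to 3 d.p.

With α,β > 1, mode = (α−1)/(α+β−2) = 5.44/29.58 = 0.184.

0.184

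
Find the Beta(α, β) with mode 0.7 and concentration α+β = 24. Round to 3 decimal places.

α = 16.400, β = 7.600

For α,β>1 the mode is (α−1)/(α+β−2), so α = mode·(κ−2)+1 = 0.7×22+1 = 16.400.
And β = (1−mode)·(κ−2)+1 = 0.3×22+1 = 7.600.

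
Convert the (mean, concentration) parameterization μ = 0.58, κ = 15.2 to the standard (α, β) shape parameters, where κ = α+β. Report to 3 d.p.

α = μκ = 0.58×15.2 = 8.816 and β = (1−μ)κ = 0.42×15.2 = 6.384.

α = 8.816, β = 6.384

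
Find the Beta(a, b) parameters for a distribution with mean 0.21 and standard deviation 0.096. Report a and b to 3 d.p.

σ² = 0.096² = 0.009216.
With s = a+b, Var = μ(1−μ)/(s+1), so s+1 = (0.21×0.79)/0.009216 = 18.0013 and s = 17.0013.
a = μs = 3.570, b = (1−μ)s = 13.431.

a = 3.570, b = 13.431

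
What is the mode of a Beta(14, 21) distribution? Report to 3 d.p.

0.394

With α,β > 1, mode = (α−1)/(α+β−2) = 13/33 = 0.394.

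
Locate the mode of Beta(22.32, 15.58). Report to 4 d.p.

0.5939

With α,β > 1, mode = (α−1)/(α+β−2) = 21.32/35.90 = 0.5939.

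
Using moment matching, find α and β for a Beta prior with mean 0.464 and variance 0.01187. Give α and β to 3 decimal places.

Let s = α+β. The Beta variance is μ(1−μ)/(s+1).
So s+1 = μ(1−μ)/σ² = (0.464×0.536)/0.01187 = 0.248704/0.01187 = 20.9523, giving s = 19.9523.
Then α = μs = 0.464×19.9523 = 9.258 and β = (1−μ)s = 0.536×19.9523 = 10.694.

α = 9.258, β = 10.694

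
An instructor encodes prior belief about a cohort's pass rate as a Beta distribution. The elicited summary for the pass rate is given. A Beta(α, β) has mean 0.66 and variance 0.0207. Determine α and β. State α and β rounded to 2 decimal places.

Write ν = α+β; then α = μν and Var = μ(1−μ)/(ν+1).
ν = μ(1−μ)/Var − 1 = 0.2244/0.0207 − 1 = 9.8406.
α = 0.66·9.8406 = 6.49, β = 0.34·9.8406 = 3.35.

α = 6.49, β = 3.35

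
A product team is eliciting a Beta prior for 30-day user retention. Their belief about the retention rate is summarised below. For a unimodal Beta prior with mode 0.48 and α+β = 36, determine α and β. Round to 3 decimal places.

α = 17.320, β = 18.680

Mode = (α−1)/(κ−2) with κ = α+β, so α−1 = 0.48·34 = 16.320.
α = 17.320; β = κ − α = 18.680.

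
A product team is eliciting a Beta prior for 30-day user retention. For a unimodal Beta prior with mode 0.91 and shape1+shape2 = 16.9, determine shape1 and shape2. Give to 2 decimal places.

Since the density peak of Beta(shape1,shape2) is at (shape1−1)/(shape1+shape2−2),
shape1 = 1 + 0.91(16.9−2) = 14.56 and shape2 = 16.9 − 14.56 = 2.34.

shape1 = 14.56, shape2 = 2.34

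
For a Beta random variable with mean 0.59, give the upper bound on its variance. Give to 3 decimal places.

0.242

Var = μ(1−μ)/(α+β+1), which approaches μ(1−μ) as α+β → 0.
So the supremum is μ(1−μ) = 0.59×0.41 = 0.242.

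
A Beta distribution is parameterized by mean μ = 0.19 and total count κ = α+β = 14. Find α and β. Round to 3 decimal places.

Split κ in proportion μ : (1−μ): α = 0.19·14 = 2.660, β = 14 − 2.660 = 11.340.

α = 2.660, β = 11.340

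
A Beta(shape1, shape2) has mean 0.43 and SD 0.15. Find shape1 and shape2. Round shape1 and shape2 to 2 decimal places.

shape1 = 4.25, shape2 = 5.64

First σ² = 0.0225. Setting shape1 = μn, shape2 = (1−μ)n with n = shape1+shape2,
μ(1−μ)/(n+1) = 0.0225 ⇒ n+1 = 0.2451/0.0225 = 10.8933 ⇒ n = 9.8933.
Hence shape1 = 0.43×9.8933 = 4.25, shape2 = 0.57×9.8933 = 5.64.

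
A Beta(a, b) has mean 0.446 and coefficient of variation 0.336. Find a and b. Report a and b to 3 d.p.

a = 4.461, b = 5.541

σ = CV·μ = 0.336×0.446 = 0.14986, so σ² = 0.022457.
s+1 = μ(1−μ)/σ² = 0.247084/0.022457 = 11.0026, so s = a+b = 10.0026.
a = μs = 4.461, b = (1−μ)s = 5.541.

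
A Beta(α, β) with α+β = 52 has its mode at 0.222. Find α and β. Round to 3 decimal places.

Since the density peak of Beta(α,β) is at (α−1)/(α+β−2),
α = 1 + 0.222(52−2) = 12.100 and β = 52 − 12.100 = 39.900.

α = 12.100, β = 39.900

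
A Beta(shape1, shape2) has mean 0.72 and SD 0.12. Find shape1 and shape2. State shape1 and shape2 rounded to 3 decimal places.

First σ² = 0.0144. Setting shape1 = μn, shape2 = (1−μ)n with n = shape1+shape2,
μ(1−μ)/(n+1) = 0.0144 ⇒ n+1 = 0.2016/0.0144 = 14.0000 ⇒ n = 13.0000.
Hence shape1 = 0.72×13.0000 = 9.360, shape2 = 0.28×13.0000 = 3.640.

shape1 = 9.360, shape2 = 3.640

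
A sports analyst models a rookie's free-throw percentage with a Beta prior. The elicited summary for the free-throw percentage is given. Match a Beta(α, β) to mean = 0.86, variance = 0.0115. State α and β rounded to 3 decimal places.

α = 8.144, β = 1.326

Let s = α+β. The Beta variance is μ(1−μ)/(s+1).
So s+1 = μ(1−μ)/σ² = (0.86×0.14)/0.0115 = 0.1204/0.0115 = 10.4696, giving s = 9.4696.
Then α = μs = 0.86×9.4696 = 8.144 and β = (1−μ)s = 0.14×9.4696 = 1.326.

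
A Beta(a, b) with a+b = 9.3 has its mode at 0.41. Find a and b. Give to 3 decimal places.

Mode = (a−1)/(κ−2) with κ = a+b, so a−1 = 0.41·7.3 = 2.993.
a = 3.993; b = κ − a = 5.307.

a = 3.993, b = 5.307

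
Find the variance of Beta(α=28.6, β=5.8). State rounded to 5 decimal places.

0.00396

α+β = 34.4 and αβ = 165.88, so Var = αβ/[(α+β)²(α+β+1)] = 165.88/41890.944 = 0.00396.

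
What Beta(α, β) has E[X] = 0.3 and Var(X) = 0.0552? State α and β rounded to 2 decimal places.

Write ν = α+β; then α = μν and Var = μ(1−μ)/(ν+1).
ν = μ(1−μ)/Var − 1 = 0.21/0.0552 − 1 = 2.8043.
α = 0.3·2.8043 = 0.84, β = 0.7·2.8043 = 1.96.

α = 0.84, β = 1.96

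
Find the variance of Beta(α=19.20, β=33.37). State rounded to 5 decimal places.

μ = 19.20/52.57 = 0.365227; Var = μ(1−μ)/(α+β+1) = 0.2318363/53.57 = 0.00433.

0.00433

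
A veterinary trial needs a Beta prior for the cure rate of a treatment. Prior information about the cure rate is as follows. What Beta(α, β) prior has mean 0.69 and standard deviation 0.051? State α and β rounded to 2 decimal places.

α = 56.05, β = 25.18

σ² = 0.051² = 0.002601.
With s = α+β, Var = μ(1−μ)/(s+1), so s+1 = (0.69×0.31)/0.002601 = 82.2376 and s = 81.2376.
α = μs = 56.05, β = (1−μ)s = 25.18.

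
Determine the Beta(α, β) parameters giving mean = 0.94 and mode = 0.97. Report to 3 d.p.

Let s = α+β. Mean gives α = μs = 0.94s; mode gives (α−1)/(s−2) = 0.97.
Substituting: 0.94s − 1 = 0.97(s−2) = 0.97s − 1.94, so -0.03s = -0.94 and s = 31.3333.
Then α = 0.94×31.3333 = 29.453 and β = s−α = 1.880.

α = 29.453, β = 1.880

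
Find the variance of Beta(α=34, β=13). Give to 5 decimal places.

0.00417

Var = αβ/[(α+β)²(α+β+1)] = (34×13)/(47²×48) = 442/106032 = 0.00417.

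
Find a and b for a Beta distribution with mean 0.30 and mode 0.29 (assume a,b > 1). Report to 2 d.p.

With s = a+b: μ = a/s and mode = (a−1)/(s−2). Eliminating a = μs,
μs − 1 = m(s−2) ⇒ s(μ−m) = 1−2m ⇒ s = 0.42/0.01 = 42.0000.
So a = μs = 12.60, b = (1−μ)s = 29.40.

a = 12.60, b = 29.40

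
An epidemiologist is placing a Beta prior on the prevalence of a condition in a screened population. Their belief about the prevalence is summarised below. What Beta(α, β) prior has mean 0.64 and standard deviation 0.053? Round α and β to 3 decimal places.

α = 51.854, β = 29.168

Variance = 0.053² = 0.002809. The moment-matching identity α+β = μ(1−μ)/Var − 1 gives
α+β = 0.2304/0.002809 − 1 = 81.0221, so α = μ·81.0221 = 51.854 and β = (1−μ)·81.0221 = 29.168.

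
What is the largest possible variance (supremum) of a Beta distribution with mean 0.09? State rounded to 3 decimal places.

Var = μ(1−μ)/(α+β+1), which approaches μ(1−μ) as α+β → 0.
So the supremum is μ(1−μ) = 0.09×0.91 = 0.082.

0.082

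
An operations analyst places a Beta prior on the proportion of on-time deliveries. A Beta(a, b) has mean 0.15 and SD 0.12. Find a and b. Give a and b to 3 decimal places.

First σ² = 0.0144. Setting a = μn, b = (1−μ)n with n = a+b,
μ(1−μ)/(n+1) = 0.0144 ⇒ n+1 = 0.1275/0.0144 = 8.8542 ⇒ n = 7.8542.
Hence a = 0.15×7.8542 = 1.178, b = 0.85×7.8542 = 6.676.

a = 1.178, b = 6.676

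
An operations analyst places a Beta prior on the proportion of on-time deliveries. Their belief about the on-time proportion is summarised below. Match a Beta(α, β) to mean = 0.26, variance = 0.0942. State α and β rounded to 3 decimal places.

α = 0.271, β = 0.771

By moment matching, α+β = μ(1−μ)/σ² − 1 = (0.26·0.74)/0.0942 − 1 = 2.0425 − 1 = 1.0425.
Since α/(α+β) = μ, α = 0.26·1.0425 = 0.271 and β = 0.74·1.0425 = 0.771.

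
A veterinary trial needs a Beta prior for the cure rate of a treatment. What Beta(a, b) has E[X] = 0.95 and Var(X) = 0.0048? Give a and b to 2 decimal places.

Write ν = a+b; then a = μν and Var = μ(1−μ)/(ν+1).
ν = μ(1−μ)/Var − 1 = 0.0475/0.0048 − 1 = 8.8958.
a = 0.95·8.8958 = 8.45, b = 0.05·8.8958 = 0.44.

a = 8.45, b = 0.44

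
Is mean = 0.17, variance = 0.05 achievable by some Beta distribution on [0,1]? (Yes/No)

Yes

A Beta with mean μ has variance μ(1−μ)/(α+β+1) < μ(1−μ).
Here μ(1−μ) = 0.17×0.83 = 0.1411, and 0.05 < 0.1411.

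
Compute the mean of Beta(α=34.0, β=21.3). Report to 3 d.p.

0.615

E[X] = α/(α+β) = 34.0/55.3 = 0.615.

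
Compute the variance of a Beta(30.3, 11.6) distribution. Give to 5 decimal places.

0.00467

Var = αβ/[(α+β)²(α+β+1)] = (30.3×11.6)/(41.9²×42.9) = 351.48/75315.669 = 0.00467.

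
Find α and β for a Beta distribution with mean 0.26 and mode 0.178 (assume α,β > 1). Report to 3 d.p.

With s = α+β: μ = α/s and mode = (α−1)/(s−2). Eliminating α = μs,
μs − 1 = m(s−2) ⇒ s(μ−m) = 1−2m ⇒ s = 0.644/0.082 = 7.8537.
So α = μs = 2.042, β = (1−μ)s = 5.812.

α = 2.042, β = 5.812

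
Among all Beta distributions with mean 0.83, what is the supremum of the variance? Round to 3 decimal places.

0.141

Var = μ(1−μ)/(α+β+1), which approaches μ(1−μ) as α+β → 0.
So the supremum is μ(1−μ) = 0.83×0.17 = 0.141.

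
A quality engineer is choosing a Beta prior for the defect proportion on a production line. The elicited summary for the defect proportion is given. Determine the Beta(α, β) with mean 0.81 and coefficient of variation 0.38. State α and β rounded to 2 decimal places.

α = 0.51, β = 0.12

σ = CV·μ = 0.38×0.81 = 0.30780, so σ² = 0.094741.
s+1 = μ(1−μ)/σ² = 0.1539/0.094741 = 1.6244, so s = α+β = 0.6244.
α = μs = 0.51, β = (1−μ)s = 0.12.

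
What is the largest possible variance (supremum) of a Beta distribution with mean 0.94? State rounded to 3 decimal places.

0.056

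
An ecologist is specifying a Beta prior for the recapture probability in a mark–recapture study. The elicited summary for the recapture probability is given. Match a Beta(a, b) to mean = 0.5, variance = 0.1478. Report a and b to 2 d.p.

a = 0.35, b = 0.35

Write ν = a+b; then a = μν and Var = μ(1−μ)/(ν+1).
ν = μ(1−μ)/Var − 1 = 0.25/0.1478 − 1 = 0.6915.
a = 0.5·0.6915 = 0.35, b = 0.5·0.6915 = 0.35.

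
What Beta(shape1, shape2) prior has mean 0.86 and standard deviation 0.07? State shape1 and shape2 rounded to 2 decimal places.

shape1 = 20.27, shape2 = 3.30

First σ² = 0.0049. Setting shape1 = μn, shape2 = (1−μ)n with n = shape1+shape2,
μ(1−μ)/(n+1) = 0.0049 ⇒ n+1 = 0.1204/0.0049 = 24.5714 ⇒ n = 23.5714.
Hence shape1 = 0.86×23.5714 = 20.27, shape2 = 0.14×23.5714 = 3.30.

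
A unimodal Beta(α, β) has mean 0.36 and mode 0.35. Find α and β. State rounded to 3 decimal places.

α = 10.800, β = 19.200

With s = α+β: μ = α/s and mode = (α−1)/(s−2). Eliminating α = μs,
μs − 1 = m(s−2) ⇒ s(μ−m) = 1−2m ⇒ s = 0.30/0.01 = 30.0000.
So α = μs = 10.800, β = (1−μ)s = 19.200.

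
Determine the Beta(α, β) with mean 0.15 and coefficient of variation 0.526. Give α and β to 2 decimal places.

Var = (CV·μ)² = (0.526×0.15)² = 0.006225.
α+β = μ(1−μ)/Var − 1 = 0.1275/0.006225 − 1 = 19.4812.
Thus α = 0.15·19.4812 = 2.92 and β = 0.85·19.4812 = 16.56.

α = 2.92, β = 16.56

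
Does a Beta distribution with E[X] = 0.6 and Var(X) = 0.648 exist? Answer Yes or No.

The Beta variance bound is σ² < μ(1−μ).
Here μ(1−μ) = 0.6×0.4 = 0.24, and 0.648 ≥ 0.24.

No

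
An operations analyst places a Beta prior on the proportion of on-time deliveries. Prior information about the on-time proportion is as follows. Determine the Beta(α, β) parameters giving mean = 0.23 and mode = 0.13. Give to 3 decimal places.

α = 1.702, β = 5.698

Let s = α+β. Mean gives α = μs = 0.23s; mode gives (α−1)/(s−2) = 0.13.
Substituting: 0.23s − 1 = 0.13(s−2) = 0.13s − 0.26, so 0.10s = 0.74 and s = 7.4000.
Then α = 0.23×7.4000 = 1.702 and β = s−α = 5.698.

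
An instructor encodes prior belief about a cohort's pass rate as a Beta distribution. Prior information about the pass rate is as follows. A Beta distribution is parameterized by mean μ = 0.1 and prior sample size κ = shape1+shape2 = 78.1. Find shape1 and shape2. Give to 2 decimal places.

shape1 = 7.81, shape2 = 70.29

Split κ in proportion μ : (1−μ): shape1 = 0.1·78.1 = 7.81, shape2 = 78.1 − 7.81 = 70.29.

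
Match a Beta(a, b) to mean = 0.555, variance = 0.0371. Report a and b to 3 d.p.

Let s = a+b. The Beta variance is μ(1−μ)/(s+1).
So s+1 = μ(1−μ)/σ² = (0.555×0.445)/0.0371 = 0.246975/0.0371 = 6.6570, giving s = 5.6570.
Then a = μs = 0.555×5.6570 = 3.140 and b = (1−μ)s = 0.445×5.6570 = 2.517.

a = 3.140, b = 2.517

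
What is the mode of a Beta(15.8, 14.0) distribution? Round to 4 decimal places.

0.5324

With α,β > 1, mode = (α−1)/(α+β−2) = 14.8/27.8 = 0.5324.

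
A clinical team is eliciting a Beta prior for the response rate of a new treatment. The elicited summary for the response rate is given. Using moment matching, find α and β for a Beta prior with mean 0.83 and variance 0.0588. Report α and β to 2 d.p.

α = 1.16, β = 0.24

Let s = α+β. The Beta variance is μ(1−μ)/(s+1).
So s+1 = μ(1−μ)/σ² = (0.83×0.17)/0.0588 = 0.1411/0.0588 = 2.3997, giving s = 1.3997.
Then α = μs = 0.83×1.3997 = 1.16 and β = (1−μ)s = 0.17×1.3997 = 0.24.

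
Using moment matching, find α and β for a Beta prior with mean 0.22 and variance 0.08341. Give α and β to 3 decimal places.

Let s = α+β. The Beta variance is μ(1−μ)/(s+1).
So s+1 = μ(1−μ)/σ² = (0.22×0.78)/0.08341 = 0.1716/0.08341 = 2.0573, giving s = 1.0573.
Then α = μs = 0.22×1.0573 = 0.233 and β = (1−μ)s = 0.78×1.0573 = 0.825.

α = 0.233, β = 0.825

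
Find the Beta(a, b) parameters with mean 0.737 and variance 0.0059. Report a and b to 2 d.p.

Write ν = a+b; then a = μν and Var = μ(1−μ)/(ν+1).
ν = μ(1−μ)/Var − 1 = 0.193831/0.0059 − 1 = 31.8527.
a = 0.737·31.8527 = 23.48, b = 0.263·31.8527 = 8.38.

a = 23.48, b = 8.38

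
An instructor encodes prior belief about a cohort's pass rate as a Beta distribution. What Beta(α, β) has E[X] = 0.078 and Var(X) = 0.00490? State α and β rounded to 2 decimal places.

α = 1.07, β = 12.61

Let s = α+β. The Beta variance is μ(1−μ)/(s+1).
So s+1 = μ(1−μ)/σ² = (0.078×0.922)/0.00490 = 0.071916/0.00490 = 14.6767, giving s = 13.6767.
Then α = μs = 0.078×13.6767 = 1.07 and β = (1−μ)s = 0.922×13.6767 = 12.61.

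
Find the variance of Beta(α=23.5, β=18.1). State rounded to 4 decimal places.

0.0058

Var = αβ/[(α+β)²(α+β+1)] = (23.5×18.1)/(41.6²×42.6) = 425.35/73721.856 = 0.0058.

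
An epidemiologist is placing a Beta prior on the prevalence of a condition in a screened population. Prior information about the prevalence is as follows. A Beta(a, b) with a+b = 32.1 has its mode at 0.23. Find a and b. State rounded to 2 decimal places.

Since the density peak of Beta(a,b) is at (a−1)/(a+b−2),
a = 1 + 0.23(32.1−2) = 7.92 and b = 32.1 − 7.92 = 24.18.

a = 7.92, b = 24.18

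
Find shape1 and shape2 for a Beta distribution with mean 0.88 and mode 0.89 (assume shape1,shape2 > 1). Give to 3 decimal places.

Let s = shape1+shape2. Mean gives shape1 = μs = 0.88s; mode gives (shape1−1)/(s−2) = 0.89.
Substituting: 0.88s − 1 = 0.89(s−2) = 0.89s − 1.78, so -0.01s = -0.78 and s = 78.0000.
Then shape1 = 0.88×78.0000 = 68.640 and shape2 = s−shape1 = 9.360.

shape1 = 68.640, shape2 = 9.360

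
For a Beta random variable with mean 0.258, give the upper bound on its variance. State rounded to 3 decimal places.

0.191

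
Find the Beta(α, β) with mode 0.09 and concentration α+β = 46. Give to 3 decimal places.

α = 4.960, β = 41.040

Since the density peak of Beta(α,β) is at (α−1)/(α+β−2),
α = 1 + 0.09(46−2) = 4.960 and β = 46 − 4.960 = 41.040.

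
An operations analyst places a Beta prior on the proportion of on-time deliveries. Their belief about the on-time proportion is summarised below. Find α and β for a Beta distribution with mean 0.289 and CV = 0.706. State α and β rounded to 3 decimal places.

α = 1.137, β = 2.798

σ = CV·μ = 0.706×0.289 = 0.20403, so σ² = 0.041630.
s+1 = μ(1−μ)/σ² = 0.205479/0.041630 = 4.9359, so s = α+β = 3.9359.
α = μs = 1.137, β = (1−μ)s = 2.798.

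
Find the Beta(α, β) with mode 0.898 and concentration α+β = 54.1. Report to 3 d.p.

α = 47.786, β = 6.314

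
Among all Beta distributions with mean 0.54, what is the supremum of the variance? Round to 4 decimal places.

0.2484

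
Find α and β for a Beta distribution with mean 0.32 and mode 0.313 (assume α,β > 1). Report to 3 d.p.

α = 17.097, β = 36.331

Let s = α+β. Mean gives α = μs = 0.32s; mode gives (α−1)/(s−2) = 0.313.
Substituting: 0.32s − 1 = 0.313(s−2) = 0.313s − 0.626, so 0.007s = 0.374 and s = 53.4286.
Then α = 0.32×53.4286 = 17.097 and β = s−α = 36.331.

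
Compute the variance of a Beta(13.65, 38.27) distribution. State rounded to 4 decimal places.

0.0037

α+β = 51.92 and αβ = 522.3855, so Var = αβ/[(α+β)²(α+β+1)] = 522.3855/142655.724288 = 0.0037.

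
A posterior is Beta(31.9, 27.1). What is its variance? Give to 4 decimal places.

α+β = 59.0 and αβ = 864.49, so Var = αβ/[(α+β)²(α+β+1)] = 864.49/208860.000 = 0.0041.

0.0041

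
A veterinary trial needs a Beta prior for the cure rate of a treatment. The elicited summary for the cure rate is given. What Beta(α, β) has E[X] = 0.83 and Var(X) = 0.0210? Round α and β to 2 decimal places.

α = 4.75, β = 0.97

Write ν = α+β; then α = μν and Var = μ(1−μ)/(ν+1).
ν = μ(1−μ)/Var − 1 = 0.1411/0.0210 − 1 = 5.7190.
α = 0.83·5.7190 = 4.75, β = 0.17·5.7190 = 0.97.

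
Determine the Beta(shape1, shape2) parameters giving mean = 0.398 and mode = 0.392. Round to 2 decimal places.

Let s = shape1+shape2. Mean gives shape1 = μs = 0.398s; mode gives (shape1−1)/(s−2) = 0.392.
Substituting: 0.398s − 1 = 0.392(s−2) = 0.392s − 0.784, so 0.006s = 0.216 and s = 36.0000.
Then shape1 = 0.398×36.0000 = 14.33 and shape2 = s−shape1 = 21.67.

shape1 = 14.33, shape2 = 21.67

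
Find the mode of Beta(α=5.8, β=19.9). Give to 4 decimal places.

0.2025

With α,β > 1, mode = (α−1)/(α+β−2) = 4.8/23.7 = 0.2025.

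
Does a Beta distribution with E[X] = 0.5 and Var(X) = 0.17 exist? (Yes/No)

For any Beta, Var(X) < E[X]·(1−E[X]).
Here μ(1−μ) = 0.5×0.5 = 0.25, and 0.17 < 0.25.

Yes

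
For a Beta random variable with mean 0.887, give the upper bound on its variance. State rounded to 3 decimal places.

0.100

For fixed mean μ the Beta variance is μ(1−μ)/(α+β+1), increasing as α+β decreases.
Its least upper bound (not attained) is μ(1−μ) = 0.887·0.113 = 0.100.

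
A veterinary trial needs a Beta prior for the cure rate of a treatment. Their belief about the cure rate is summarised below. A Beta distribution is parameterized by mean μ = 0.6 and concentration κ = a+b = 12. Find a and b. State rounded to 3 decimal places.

a = 7.200, b = 4.800

a = μκ = 0.6×12 = 7.200 and b = (1−μ)κ = 0.4×12 = 4.800.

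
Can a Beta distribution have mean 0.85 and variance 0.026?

Yes

For any Beta, Var(X) < E[X]·(1−E[X]).
Here μ(1−μ) = 0.85×0.15 = 0.1275, and 0.026 < 0.1275.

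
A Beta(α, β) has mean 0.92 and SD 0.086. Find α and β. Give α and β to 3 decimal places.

First σ² = 0.007396. Setting α = μn, β = (1−μ)n with n = α+β,
μ(1−μ)/(n+1) = 0.007396 ⇒ n+1 = 0.0736/0.007396 = 9.9513 ⇒ n = 8.9513.
Hence α = 0.92×8.9513 = 8.235, β = 0.08×8.9513 = 0.716.

α = 8.235, β = 0.716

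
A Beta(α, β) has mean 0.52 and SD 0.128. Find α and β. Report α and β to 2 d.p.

Variance = 0.128² = 0.016384. The moment-matching identity α+β = μ(1−μ)/Var − 1 gives
α+β = 0.2496/0.016384 − 1 = 14.2344, so α = μ·14.2344 = 7.40 and β = (1−μ)·14.2344 = 6.83.

α = 7.40, β = 6.83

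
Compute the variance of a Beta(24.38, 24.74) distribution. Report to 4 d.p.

0.0050

α+β = 49.12 and αβ = 603.1612, so Var = αβ/[(α+β)²(α+β+1)] = 603.1612/120928.252928 = 0.0050.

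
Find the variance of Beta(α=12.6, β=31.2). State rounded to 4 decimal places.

0.0046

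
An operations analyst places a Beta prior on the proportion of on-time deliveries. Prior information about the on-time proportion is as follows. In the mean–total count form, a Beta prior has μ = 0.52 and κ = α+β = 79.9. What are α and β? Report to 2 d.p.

α = 41.55, β = 38.35

Split κ in proportion μ : (1−μ): α = 0.52·79.9 = 41.55, β = 79.9 − 41.55 = 38.35.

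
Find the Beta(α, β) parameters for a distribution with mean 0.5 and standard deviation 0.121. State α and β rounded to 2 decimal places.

α = 8.04, β = 8.04

Variance = 0.121² = 0.014641. The moment-matching identity α+β = μ(1−μ)/Var − 1 gives
α+β = 0.25/0.014641 − 1 = 16.0753, so α = μ·16.0753 = 8.04 and β = (1−μ)·16.0753 = 8.04.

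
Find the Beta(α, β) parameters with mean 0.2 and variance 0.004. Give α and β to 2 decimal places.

Let s = α+β. The Beta variance is μ(1−μ)/(s+1).
So s+1 = μ(1−μ)/σ² = (0.2×0.8)/0.004 = 0.16/0.004 = 40.0000, giving s = 39.0000.
Then α = μs = 0.2×39.0000 = 7.80 and β = (1−μ)s = 0.8×39.0000 = 31.20.

α = 7.80, β = 31.20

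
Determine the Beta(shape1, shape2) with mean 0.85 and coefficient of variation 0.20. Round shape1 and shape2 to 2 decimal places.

Var = (CV·μ)² = (0.20×0.85)² = 0.028900.
shape1+shape2 = μ(1−μ)/Var − 1 = 0.1275/0.028900 − 1 = 3.4118.
Thus shape1 = 0.85·3.4118 = 2.90 and shape2 = 0.15·3.4118 = 0.51.

shape1 = 2.90, shape2 = 0.51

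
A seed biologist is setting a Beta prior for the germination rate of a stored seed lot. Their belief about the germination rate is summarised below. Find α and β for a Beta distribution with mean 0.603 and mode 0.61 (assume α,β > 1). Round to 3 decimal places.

α = 18.951, β = 12.477

With s = α+β: μ = α/s and mode = (α−1)/(s−2). Eliminating α = μs,
μs − 1 = m(s−2) ⇒ s(μ−m) = 1−2m ⇒ s = -0.22/-0.007 = 31.4286.
So α = μs = 18.951, β = (1−μ)s = 12.477.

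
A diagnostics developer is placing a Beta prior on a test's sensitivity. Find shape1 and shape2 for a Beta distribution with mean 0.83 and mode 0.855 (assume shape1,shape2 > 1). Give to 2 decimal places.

shape1 = 23.57, shape2 = 4.83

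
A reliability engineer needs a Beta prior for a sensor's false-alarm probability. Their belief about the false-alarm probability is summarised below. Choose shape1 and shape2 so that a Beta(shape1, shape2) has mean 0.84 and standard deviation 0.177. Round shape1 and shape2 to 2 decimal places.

shape1 = 2.76, shape2 = 0.53

σ² = 0.177² = 0.031329.
With s = shape1+shape2, Var = μ(1−μ)/(s+1), so s+1 = (0.84×0.16)/0.031329 = 4.2900 and s = 3.2900.
shape1 = μs = 2.76, shape2 = (1−μ)s = 0.53.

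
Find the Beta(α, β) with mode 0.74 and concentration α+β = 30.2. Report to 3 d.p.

α = 21.868, β = 8.332

For α,β>1 the mode is (α−1)/(α+β−2), so α = mode·(κ−2)+1 = 0.74×28.2+1 = 21.868.
And β = (1−mode)·(κ−2)+1 = 0.26×28.2+1 = 8.332.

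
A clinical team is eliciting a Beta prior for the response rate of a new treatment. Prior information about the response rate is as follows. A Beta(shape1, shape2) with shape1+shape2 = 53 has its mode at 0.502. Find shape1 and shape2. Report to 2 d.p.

Since the density peak of Beta(shape1,shape2) is at (shape1−1)/(shape1+shape2−2),
shape1 = 1 + 0.502(53−2) = 26.60 and shape2 = 53 − 26.60 = 26.40.

shape1 = 26.60, shape2 = 26.40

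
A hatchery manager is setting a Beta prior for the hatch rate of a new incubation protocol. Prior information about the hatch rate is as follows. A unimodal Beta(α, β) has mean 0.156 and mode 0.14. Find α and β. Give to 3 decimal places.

Let s = α+β. Mean gives α = μs = 0.156s; mode gives (α−1)/(s−2) = 0.14.
Substituting: 0.156s − 1 = 0.14(s−2) = 0.14s − 0.28, so 0.016s = 0.72 and s = 45.0000.
Then α = 0.156×45.0000 = 7.020 and β = s−α = 37.980.

α = 7.020, β = 37.980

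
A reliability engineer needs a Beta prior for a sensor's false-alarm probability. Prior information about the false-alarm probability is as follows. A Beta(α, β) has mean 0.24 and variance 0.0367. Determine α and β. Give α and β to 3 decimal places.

Let s = α+β. The Beta variance is μ(1−μ)/(s+1).
So s+1 = μ(1−μ)/σ² = (0.24×0.76)/0.0367 = 0.1824/0.0367 = 4.9700, giving s = 3.9700.
Then α = μs = 0.24×3.9700 = 0.953 and β = (1−μ)s = 0.76×3.9700 = 3.017.

α = 0.953, β = 3.017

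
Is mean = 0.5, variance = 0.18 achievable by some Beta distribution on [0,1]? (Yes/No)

Yes

A Beta with mean μ has variance μ(1−μ)/(α+β+1) < μ(1−μ).
Here μ(1−μ) = 0.5×0.5 = 0.25, and 0.18 < 0.25.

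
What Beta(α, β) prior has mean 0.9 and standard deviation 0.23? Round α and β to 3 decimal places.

Variance = 0.23² = 0.0529. The moment-matching identity α+β = μ(1−μ)/Var − 1 gives
α+β = 0.09/0.0529 − 1 = 0.7013, so α = μ·0.7013 = 0.631 and β = (1−μ)·0.7013 = 0.070.

α = 0.631, β = 0.070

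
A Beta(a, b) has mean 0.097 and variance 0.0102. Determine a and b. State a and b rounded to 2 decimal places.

a = 0.74, b = 6.85

By moment matching, a+b = μ(1−μ)/σ² − 1 = (0.097·0.903)/0.0102 − 1 = 8.5874 − 1 = 7.5874.
Since a/(a+b) = μ, a = 0.097·7.5874 = 0.74 and b = 0.903·7.5874 = 6.85.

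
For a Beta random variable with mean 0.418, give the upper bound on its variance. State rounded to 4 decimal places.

Var = μ(1−μ)/(α+β+1), which approaches μ(1−μ) as α+β → 0.
So the supremum is μ(1−μ) = 0.418×0.582 = 0.2433.

0.2433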